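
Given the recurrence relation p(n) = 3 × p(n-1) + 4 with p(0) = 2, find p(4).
Computing step by step:
p(0) = 2
p(1) = 3 × 2 + 4 = 10
p(2) = 3 × 10 + 4 = 34
p(3) = 3 × 34 + 4 = 106
p(4) = 3 × 106 + 4 = 322

322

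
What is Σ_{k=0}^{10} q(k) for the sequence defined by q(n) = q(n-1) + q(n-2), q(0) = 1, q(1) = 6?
Computing the sequence terms: 1, 6, 7, 13, 20, 33, 53, 86, 139, 225, 364
Adding these values together:

947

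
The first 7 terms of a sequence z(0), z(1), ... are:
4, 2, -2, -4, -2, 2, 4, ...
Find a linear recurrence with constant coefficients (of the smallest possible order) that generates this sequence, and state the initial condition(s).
Look for the lowest-order linear relation among consecutive terms.
Observation: z(n) - 1·z(n-1) - (-1)·z(n-2) = 0 holds for the shown terms, and no order-1 relation z(n) = α·z(n-1) + β fits.
Check at n=3: 1·-2 + (-1)·2 = -4. ✓

z(n) = z(n-1) - z(n-2), z(0) = 4, z(1) = 2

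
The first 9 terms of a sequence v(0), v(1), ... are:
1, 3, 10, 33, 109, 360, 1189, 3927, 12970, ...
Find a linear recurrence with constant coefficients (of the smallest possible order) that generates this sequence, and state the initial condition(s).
Look for the lowest-order linear relation among consecutive terms.
Observation: v(n) - 3·v(n-1) - (1)·v(n-2) = 0 holds for the shown terms, and no order-1 relation v(n) = α·v(n-1) + β fits.
Check at n=3: 3·10 + (1)·3 = 33. ✓

v(n) = 3v(n-1) + v(n-2), v(0) = 1, v(1) = 3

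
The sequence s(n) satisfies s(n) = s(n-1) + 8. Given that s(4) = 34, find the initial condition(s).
s(4) = s(0) + 4·8, so s(0) = 34 - 32 = 2.

s(0) = 2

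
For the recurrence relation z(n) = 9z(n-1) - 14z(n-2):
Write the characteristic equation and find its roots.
Substitute z(n) = rⁿ and divide through by rⁿ⁻²: r² - 9r + 14 = 0
Factor: (r - 2)(r - 7) = 0, so r = 2, 7.
General solution: z(n) = A·2ⁿ + B·7ⁿ

Characteristic: r² - 9r + 14 = 0, Roots: r = 2, 7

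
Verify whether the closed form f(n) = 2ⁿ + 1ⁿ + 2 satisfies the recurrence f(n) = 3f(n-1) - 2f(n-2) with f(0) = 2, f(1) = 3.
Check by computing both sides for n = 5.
From the recurrence with f(0) = 2, f(1) = 3:
  f(0) = 2, f(1) = 3, f(2) = 5, f(3) = 9, f(4) = 17, f(5) = 33
  so the recurrence gives f(5) = 33.
From the proposed closed form f(n) = 2ⁿ + 1ⁿ + 2:
  f(5) = 35.
The recurrence gives 33 but the closed form gives 35, so the closed form does not satisfy the recurrence.

No, the closed form is incorrect.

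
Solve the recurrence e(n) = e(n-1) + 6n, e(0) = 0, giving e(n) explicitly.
Recurrence: e(n) = e(n-1) + 6n, initial: e(0) = 0.
Telescoping: e(n) = e(0) + 6·Σᵢ₌₁ⁿ i = 0 + 6·n(n+1)/2.

e(n) = 6·n(n+1)/2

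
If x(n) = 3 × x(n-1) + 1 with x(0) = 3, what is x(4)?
Computing step by step:
x(0) = 3
x(1) = 3 × 3 + 1 = 10
x(2) = 3 × 10 + 1 = 31
x(3) = 3 × 31 + 1 = 94
x(4) = 3 × 94 + 1 = 283

283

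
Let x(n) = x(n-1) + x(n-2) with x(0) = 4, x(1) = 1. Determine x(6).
Computing the sequence terms:
4, 1, 5, 6, 11, 17, 28

28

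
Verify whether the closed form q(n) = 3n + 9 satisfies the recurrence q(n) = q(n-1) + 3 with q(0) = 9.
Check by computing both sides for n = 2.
From the recurrence with q(0) = 9:
  q(0) = 9, q(1) = 12, q(2) = 15
  so the recurrence gives q(2) = 15.
From the proposed closed form q(n) = 3n + 9:
  q(2) = 15.
Both sides give 15 at n = 2, and the initial condition(s) match, so the closed form is consistent.

Yes, the closed form is correct.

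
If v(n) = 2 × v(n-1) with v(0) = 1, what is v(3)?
Computing step by step:
v(0) = 1
v(1) = 2 × 1 = 2
v(2) = 2 × 2 = 4
v(3) = 2 × 4 = 8

8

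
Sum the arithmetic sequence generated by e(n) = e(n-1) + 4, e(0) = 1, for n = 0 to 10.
Computing the sequence terms: 1, 5, 9, 13, 17, 21, 25, 29, 33, 37, 41
Adding these values together:

231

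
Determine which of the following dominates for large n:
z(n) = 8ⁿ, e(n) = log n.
Comparing growth rates:
Growth-rate hierarchy: log n ≺ any polynomial ≺ any exponential cⁿ (c>1) ≺ n! ≺ nⁿ.
exponential base 8 dominates logarithmic asymptotically.

z(n) grows faster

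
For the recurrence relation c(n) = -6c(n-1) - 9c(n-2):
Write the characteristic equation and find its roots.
Substitute c(n) = rⁿ and divide through by rⁿ⁻²: r² + 6r + 9 = 0
Factor: (r + 3)² = 0, so r = -3 (double root).
General solution: c(n) = (A + Bn)·(-3)ⁿ

Characteristic: r² + 6r + 9 = 0, Roots: r = -3 (double root)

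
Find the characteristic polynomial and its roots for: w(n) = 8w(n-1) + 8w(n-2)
Substitute w(n) = rⁿ and divide through by rⁿ⁻²: r² - 8r - 8 = 0
Discriminant: 8² + 4·8 = 96, not a perfect square, so by the quadratic formula r = (8 ± √96)/2.
General solution: w(n) = A·r₁ⁿ + B·r₂ⁿ where r₁,r₂ = (8 ± √96)/2

Characteristic: r² - 8r - 8 = 0, Roots: r = (8 ± √96)/2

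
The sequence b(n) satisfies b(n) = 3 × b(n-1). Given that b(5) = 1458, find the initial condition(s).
In general b(n) = 3ⁿ · b(0). At n = 5: b(0) = b(5) / 3^5 = 1458 / 243 = 6.

b(0) = 6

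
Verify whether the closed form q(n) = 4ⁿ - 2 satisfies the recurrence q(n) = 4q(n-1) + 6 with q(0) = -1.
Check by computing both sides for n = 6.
From the recurrence with q(0) = -1:
  q(0) = -1, q(1) = 2, q(2) = 14, q(3) = 62, q(4) = 254, q(5) = 1022, q(6) = 4094
  so the recurrence gives q(6) = 4094.
From the proposed closed form q(n) = 4ⁿ - 2:
  q(6) = 4094.
Both sides give 4094 at n = 6, and the initial condition(s) match, so the closed form is consistent.

Yes, the closed form is correct.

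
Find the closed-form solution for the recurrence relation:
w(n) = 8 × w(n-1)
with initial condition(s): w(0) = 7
Recurrence: w(n) = 8 × w(n-1), initial: w(0) = 7.
Each term is 8 times the previous, so this is geometric with ratio 8. After n steps: w(n) = w(0)·8ⁿ = 7·8ⁿ.

w(n) = 7·8ⁿ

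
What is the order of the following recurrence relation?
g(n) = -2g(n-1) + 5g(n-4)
The order is the largest lag k for which g(n-k) appears. Here the deepest term is g(n-4), so the order is 4.

Order 4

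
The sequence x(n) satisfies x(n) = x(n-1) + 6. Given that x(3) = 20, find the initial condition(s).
x(3) = x(0) + 3·6, so x(0) = 20 - 18 = 2.

x(0) = 2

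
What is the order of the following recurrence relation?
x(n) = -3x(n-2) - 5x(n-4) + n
The order is the largest lag k for which x(n-k) appears. Here the deepest term is x(n-4) (the n term is non-homogeneous and does not affect the order), so the order is 4.

Order 4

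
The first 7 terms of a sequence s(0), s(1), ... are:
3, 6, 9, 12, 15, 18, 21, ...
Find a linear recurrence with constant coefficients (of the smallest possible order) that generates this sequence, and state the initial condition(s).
Look for the lowest-order linear relation among consecutive terms.
Observation: consecutive differences are constant (= 3).
Check at n=2: 1·6 + 3 = 9. ✓

s(n) = s(n-1) + 3, s(0) = 3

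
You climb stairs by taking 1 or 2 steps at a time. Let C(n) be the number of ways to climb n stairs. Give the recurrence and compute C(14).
Condition on the size of the last step (1 to 2): before it there were n-1, …, n-2 stairs climbed, and these cases are disjoint, so C(n) = C(n-1) + C(n-2) (Fibonacci-type sequence).
Initial conditions by direct count (compositions of i into parts ≤ 2): C(1) = 1; C(2) = 2.
Iterating the recurrence: C(3) = 3, C(4) = 5, C(5) = 8, C(6) = 13, C(7) = 21, C(8) = 34, C(9) = 55, C(10) = 89, C(11) = 144, C(12) = 233, C(13) = 377, C(14) = 610.

C(n) = C(n-1) + C(n-2), C(1) = 1, C(2) = 2; C(14) = 610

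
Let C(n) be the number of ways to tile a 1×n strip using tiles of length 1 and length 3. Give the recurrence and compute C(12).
Condition on the last tile: it has length 1 (leaving a 1×(n-1) strip) or length 3 (leaving a 1×(n-3) strip), so C(n) = C(n-1) + C(n-3) (order-3 linear recurrence).
For 0 ≤ i < 3 only unit tiles fit, so C(i) = 1.
Iterating the recurrence: C(3) = 2, C(4) = 3, C(5) = 4, C(6) = 6, C(7) = 9, C(8) = 13, C(9) = 19, C(10) = 28, C(11) = 41, C(12) = 60.

C(n) = C(n-1) + C(n-3), with C(i) = 1 for 0 ≤ i < 3; C(12) = 60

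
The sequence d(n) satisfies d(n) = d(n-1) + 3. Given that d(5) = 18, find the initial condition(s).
d(5) = d(0) + 5·3, so d(0) = 18 - 15 = 3.

d(0) = 3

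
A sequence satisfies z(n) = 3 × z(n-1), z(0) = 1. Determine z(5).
Computing step by step:
z(0) = 1
z(1) = 3 × 1 = 3
z(2) = 3 × 3 = 9
z(3) = 3 × 9 = 27
z(4) = 3 × 27 = 81
z(5) = 3 × 81 = 243

243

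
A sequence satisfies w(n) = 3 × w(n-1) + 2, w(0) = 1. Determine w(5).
Computing step by step:
w(0) = 1
w(1) = 3 × 1 + 2 = 5
w(2) = 3 × 5 + 2 = 17
w(3) = 3 × 17 + 2 = 53
w(4) = 3 × 53 + 2 = 161
w(5) = 3 × 161 + 2 = 485

485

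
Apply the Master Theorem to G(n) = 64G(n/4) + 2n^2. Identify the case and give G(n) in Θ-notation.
Master Theorem template: G(n) = a·G(n/b) + f(n).
Here: a=64, b=4, f(n)=2n^2
Compute log_b(a) = log_4(64) = 3.
f(n) = 2n^2 = O(n^(3-ε)) with ε = 1. Case 1: G(n) = Θ(n^log_b(a)) = Θ(n^3).

Case 1: G(n) = Θ(n^3)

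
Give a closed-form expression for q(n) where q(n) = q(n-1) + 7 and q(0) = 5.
Recurrence: q(n) = q(n-1) + 7, initial: q(0) = 5.
Each step adds 7, so q(n) = q(0) + 7n = 7n + 5.

q(n) = 7n + 5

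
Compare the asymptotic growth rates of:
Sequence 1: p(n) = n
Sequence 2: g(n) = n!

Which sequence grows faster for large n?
Comparing growth rates:
Growth-rate hierarchy: log n ≺ any polynomial ≺ any exponential cⁿ (c>1) ≺ n! ≺ nⁿ.
factorial dominates polynomial degree 1 asymptotically.

g(n) grows faster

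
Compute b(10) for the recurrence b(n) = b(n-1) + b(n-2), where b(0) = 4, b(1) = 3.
Computing the sequence terms:
4, 3, 7, 10, 17, 27, 44, 71, 115, 186, 301

301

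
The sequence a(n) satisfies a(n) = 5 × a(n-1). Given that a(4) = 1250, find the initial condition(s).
In general a(n) = 5ⁿ · a(0). At n = 4: a(0) = a(4) / 5^4 = 1250 / 625 = 2.

a(0) = 2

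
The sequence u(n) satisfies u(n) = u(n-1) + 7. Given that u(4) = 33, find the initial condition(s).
u(4) = u(0) + 4·7, so u(0) = 33 - 28 = 5.

u(0) = 5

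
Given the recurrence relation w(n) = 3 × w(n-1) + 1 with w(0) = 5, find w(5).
Computing step by step:
w(0) = 5
w(1) = 3 × 5 + 1 = 16
w(2) = 3 × 16 + 1 = 49
w(3) = 3 × 49 + 1 = 148
w(4) = 3 × 148 + 1 = 445
w(5) = 3 × 445 + 1 = 1336

1336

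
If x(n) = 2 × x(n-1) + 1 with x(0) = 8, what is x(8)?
Computing step by step:
x(0) = 8
x(1) = 2 × 8 + 1 = 17
x(2) = 2 × 17 + 1 = 35
x(3) = 2 × 35 + 1 = 71
x(4) = 2 × 71 + 1 = 143
x(5) = 2 × 143 + 1 = 287
x(6) = 2 × 287 + 1 = 575
x(7) = 2 × 575 + 1 = 1151
x(8) = 2 × 1151 + 1 = 2303

2303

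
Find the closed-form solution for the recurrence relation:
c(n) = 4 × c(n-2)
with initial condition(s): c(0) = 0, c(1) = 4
Recurrence: c(n) = 4 × c(n-2), initial: c(0) = 0, c(1) = 4.
Characteristic equation: r² - 4 = 0, which factors as (r - 2)(r + 2) = 0, so r = 2, -2. General solution c(n) = A·2ⁿ + B·(-2)ⁿ. From c(0) = 0: A + B = 0. From c(1) = 4: 2A - 2B = 4. Solving gives A = 1, B = -1.

c(n) = 2ⁿ - (-2)ⁿ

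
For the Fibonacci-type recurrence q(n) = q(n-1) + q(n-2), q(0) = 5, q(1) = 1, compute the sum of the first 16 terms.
Computing the sequence terms: 5, 1, 6, 7, 13, 20, 33, 53, 86, 139, 225, 364, 589, 953, 1542, 2495
Adding these values together:

6531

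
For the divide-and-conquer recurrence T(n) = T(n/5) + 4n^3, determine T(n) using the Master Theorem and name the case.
Master Theorem template: T(n) = a·T(n/b) + f(n).
Here: a=1, b=5, f(n)=4n^3
Compute log_b(a) = log_5(1) = 0.
f(n) = 4n^3 = Ω(n^(0+ε)) with ε = 3, and the regularity condition holds (a·f(n/b) = (a/b^3)·f(n) with a/b^3 = 5^-3 < 1). Case 3: T(n) = Θ(f(n)) = Θ(n^3).

Case 3: T(n) = Θ(n^3)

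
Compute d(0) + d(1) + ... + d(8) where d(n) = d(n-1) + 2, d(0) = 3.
Computing the sequence terms: 3, 5, 7, 9, 11, 13, 15, 17, 19
Adding these values together:

99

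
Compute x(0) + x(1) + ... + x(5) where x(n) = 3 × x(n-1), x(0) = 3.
Computing the sequence terms: 3, 9, 27, 81, 243, 729
Adding these values together:

1092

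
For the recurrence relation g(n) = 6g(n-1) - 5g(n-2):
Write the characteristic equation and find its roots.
Substitute g(n) = rⁿ and divide through by rⁿ⁻²: r² - 6r + 5 = 0
Factor: (r - 5)(r - 1) = 0, so r = 5, 1.
General solution: g(n) = A·5ⁿ + B·1ⁿ

Characteristic: r² - 6r + 5 = 0, Roots: r = 5, 1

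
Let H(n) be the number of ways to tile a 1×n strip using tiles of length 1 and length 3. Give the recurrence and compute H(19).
Condition on the last tile: it has length 1 (leaving a 1×(n-1) strip) or length 3 (leaving a 1×(n-3) strip), so H(n) = H(n-1) + H(n-3) (order-3 linear recurrence).
For 0 ≤ i < 3 only unit tiles fit, so H(i) = 1.
Iterating the recurrence: H(3) = 2, H(4) = 3, H(5) = 4, H(6) = 6, H(7) = 9, H(8) = 13, H(9) = 19, H(10) = 28, H(11) = 41, H(12) = 60, H(13) = 88, H(14) = 129, H(15) = 189, H(16) = 277, H(17) = 406, H(18) = 595, H(19) = 872.

H(n) = H(n-1) + H(n-3), with H(i) = 1 for 0 ≤ i < 3; H(19) = 872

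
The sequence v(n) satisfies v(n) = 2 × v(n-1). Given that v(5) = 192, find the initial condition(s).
In general v(n) = 2ⁿ · v(0). At n = 5: v(0) = v(5) / 2^5 = 192 / 32 = 6.

v(0) = 6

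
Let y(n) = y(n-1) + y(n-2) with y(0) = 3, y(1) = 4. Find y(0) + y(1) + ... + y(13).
Computing the sequence terms: 3, 4, 7, 11, 18, 29, 47, 76, 123, 199, 322, 521, 843, 1364
Adding these values together:

3567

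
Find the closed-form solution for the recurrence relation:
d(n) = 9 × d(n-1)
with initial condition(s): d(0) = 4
Recurrence: d(n) = 9 × d(n-1), initial: d(0) = 4.
Each term is 9 times the previous, so this is geometric with ratio 9. After n steps: d(n) = d(0)·9ⁿ = 4·9ⁿ.

d(n) = 4·9ⁿ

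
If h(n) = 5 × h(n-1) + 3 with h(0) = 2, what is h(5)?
Computing step by step:
h(0) = 2
h(1) = 5 × 2 + 3 = 13
h(2) = 5 × 13 + 3 = 68
h(3) = 5 × 68 + 3 = 343
h(4) = 5 × 343 + 3 = 1718
h(5) = 5 × 1718 + 3 = 8593

8593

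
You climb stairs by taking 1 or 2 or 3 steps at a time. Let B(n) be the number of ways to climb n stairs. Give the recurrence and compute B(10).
Condition on the size of the last step (1 to 3): before it there were n-1, …, n-3 stairs climbed, and these cases are disjoint, so B(n) = B(n-1) + B(n-2) + B(n-3) (order-3 linear recurrence).
Initial conditions by direct count (compositions of i into parts ≤ 3): B(1) = 1; B(2) = 2; B(3) = 4.
Iterating the recurrence: B(4) = 7, B(5) = 13, B(6) = 24, B(7) = 44, B(8) = 81, B(9) = 149, B(10) = 274.

B(n) = B(n-1) + B(n-2) + B(n-3), B(1) = 1, B(2) = 2, B(3) = 4; B(10) = 274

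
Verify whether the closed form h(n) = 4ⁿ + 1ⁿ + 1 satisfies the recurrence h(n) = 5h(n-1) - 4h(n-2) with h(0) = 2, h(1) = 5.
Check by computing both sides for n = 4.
From the recurrence with h(0) = 2, h(1) = 5:
  h(0) = 2, h(1) = 5, h(2) = 17, h(3) = 65, h(4) = 257
  so the recurrence gives h(4) = 257.
From the proposed closed form h(n) = 4ⁿ + 1ⁿ + 1:
  h(4) = 258.
The recurrence gives 257 but the closed form gives 258, so the closed form does not satisfy the recurrence.

No, the closed form is incorrect.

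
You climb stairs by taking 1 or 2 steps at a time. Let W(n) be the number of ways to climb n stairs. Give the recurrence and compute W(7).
Condition on the size of the last step (1 to 2): before it there were n-1, …, n-2 stairs climbed, and these cases are disjoint, so W(n) = W(n-1) + W(n-2) (Fibonacci-type sequence).
Initial conditions by direct count (compositions of i into parts ≤ 2): W(1) = 1; W(2) = 2.
Iterating the recurrence: W(3) = 3, W(4) = 5, W(5) = 8, W(6) = 13, W(7) = 21.

W(n) = W(n-1) + W(n-2), W(1) = 1, W(2) = 2; W(7) = 21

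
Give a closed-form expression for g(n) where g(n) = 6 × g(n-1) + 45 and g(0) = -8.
Recurrence: g(n) = 6 × g(n-1) + 45, initial: g(0) = -8.
Try g(n) = A·6ⁿ + C. Substituting: A·6ⁿ + C = 6(A·6ⁿ⁻¹ + C) + 45 = A·6ⁿ + 6C + 45, so C = 6C + 45, giving C = -9. Then g(0) = A - 9 = -8 gives A = 1.

g(n) = 6ⁿ - 9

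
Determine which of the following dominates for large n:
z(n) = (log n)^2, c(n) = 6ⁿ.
Comparing growth rates:
Growth-rate hierarchy: log n ≺ any polynomial ≺ any exponential cⁿ (c>1) ≺ n! ≺ nⁿ.
exponential base 6 dominates polylogarithmic (log n)^2 asymptotically.

c(n) grows faster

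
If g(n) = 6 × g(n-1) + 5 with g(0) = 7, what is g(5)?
Computing step by step:
g(0) = 7
g(1) = 6 × 7 + 5 = 47
g(2) = 6 × 47 + 5 = 287
g(3) = 6 × 287 + 5 = 1727
g(4) = 6 × 1727 + 5 = 10367
g(5) = 6 × 10367 + 5 = 62207

62207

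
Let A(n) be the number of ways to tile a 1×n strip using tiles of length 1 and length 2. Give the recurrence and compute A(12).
Condition on the last tile: it has length 1 (leaving a 1×(n-1) strip) or length 2 (leaving a 1×(n-2) strip), so A(n) = A(n-1) + A(n-2) (order-2 linear recurrence).
For 0 ≤ i < 2 only unit tiles fit, so A(i) = 1.
Iterating the recurrence: A(2) = 2, A(3) = 3, A(4) = 5, A(5) = 8, A(6) = 13, A(7) = 21, A(8) = 34, A(9) = 55, A(10) = 89, A(11) = 144, A(12) = 233.

A(n) = A(n-1) + A(n-2), with A(i) = 1 for 0 ≤ i < 2; A(12) = 233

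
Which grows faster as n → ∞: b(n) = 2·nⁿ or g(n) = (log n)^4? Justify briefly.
Comparing growth rates:
Growth-rate hierarchy: log n ≺ any polynomial ≺ any exponential cⁿ (c>1) ≺ n! ≺ nⁿ.
super-exponential nⁿ dominates polylogarithmic (log n)^4 asymptotically.

b(n) grows faster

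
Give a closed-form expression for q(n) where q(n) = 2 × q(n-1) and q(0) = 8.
Recurrence: q(n) = 2 × q(n-1), initial: q(0) = 8.
Each term is 2 times the previous, so this is geometric with ratio 2. After n steps: q(n) = q(0)·2ⁿ = 8·2ⁿ.

q(n) = 8·2ⁿ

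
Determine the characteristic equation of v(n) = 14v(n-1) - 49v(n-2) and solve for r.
Substitute v(n) = rⁿ and divide through by rⁿ⁻²: r² - 14r + 49 = 0
Factor: (r - 7)² = 0, so r = 7 (double root).
General solution: v(n) = (A + Bn)·7ⁿ

Characteristic: r² - 14r + 49 = 0, Roots: r = 7 (double root)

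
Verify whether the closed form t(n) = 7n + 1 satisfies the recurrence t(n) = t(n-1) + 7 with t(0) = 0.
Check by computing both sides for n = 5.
From the recurrence with t(0) = 0:
  t(0) = 0, t(1) = 7, t(2) = 14, t(3) = 21, t(4) = 28, t(5) = 35
  so the recurrence gives t(5) = 35.
From the proposed closed form t(n) = 7n + 1:
  t(5) = 36.
The recurrence gives 35 but the closed form gives 36, so the closed form does not satisfy the recurrence.

No, the closed form is incorrect.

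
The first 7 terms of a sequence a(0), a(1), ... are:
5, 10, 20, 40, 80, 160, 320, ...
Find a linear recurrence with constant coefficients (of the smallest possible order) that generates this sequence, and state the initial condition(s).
Look for the lowest-order linear relation among consecutive terms.
Observation: each term is 2× the previous.
Check at n=2: 2·10 = 20. ✓

a(n) = 2 × a(n-1), a(0) = 5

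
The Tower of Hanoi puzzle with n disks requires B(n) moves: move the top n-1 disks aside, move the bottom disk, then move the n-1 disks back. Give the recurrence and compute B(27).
Moving n disks = move the top n-1 disks aside (B(n-1) moves) + move the largest disk (1 move) + move the n-1 disks back on top (B(n-1) moves), so B(n) = 2B(n-1) + 1, with B(1) = 1 (a single disk takes one move).
First terms: 1, 3, 7, 15, 31, 63, … — each is one less than a power of 2. Indeed B(n) + 1 = 2(B(n-1) + 1) with B(1) + 1 = 2, so B(n) + 1 = 2ⁿ and B(n) = 2ⁿ - 1.
Hence B(27) = 2^27 - 1 = 134217728 - 1 = 134217727.

B(n) = 2B(n-1) + 1, B(1) = 1; B(27) = 134217727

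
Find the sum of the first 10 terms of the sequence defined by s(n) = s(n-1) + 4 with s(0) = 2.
Computing the sequence terms: 2, 6, 10, 14, 18, 22, 26, 30, 34, 38
Adding these values together:

200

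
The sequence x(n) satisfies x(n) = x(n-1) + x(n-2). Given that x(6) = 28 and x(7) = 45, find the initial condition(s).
Work backwards using x(k) = x(k+2) - x(k+1):
x(5) = x(7) - x(6) = 45 - 28 = 17
x(4) = x(6) - x(5) = 28 - 17 = 11
x(3) = x(5) - x(4) = 17 - 11 = 6
x(2) = x(4) - x(3) = 11 - 6 = 5
x(1) = x(3) - x(2) = 6 - 5 = 1
x(0) = x(2) - x(1) = 5 - 1 = 4

x(0) = 4, x(1) = 1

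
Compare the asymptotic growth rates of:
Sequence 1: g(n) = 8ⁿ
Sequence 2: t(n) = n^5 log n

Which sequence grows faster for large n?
Comparing growth rates:
Growth-rate hierarchy: log n ≺ any polynomial ≺ any exponential cⁿ (c>1) ≺ n! ≺ nⁿ.
exponential base 8 dominates polynomial degree 5 (with log factor) asymptotically.

g(n) grows faster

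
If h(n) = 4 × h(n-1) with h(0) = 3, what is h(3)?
Computing step by step:
h(0) = 3
h(1) = 4 × 3 = 12
h(2) = 4 × 12 = 48
h(3) = 4 × 48 = 192

192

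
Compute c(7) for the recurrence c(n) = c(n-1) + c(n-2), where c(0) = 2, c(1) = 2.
Computing the sequence terms:
2, 2, 4, 6, 10, 16, 26, 42

42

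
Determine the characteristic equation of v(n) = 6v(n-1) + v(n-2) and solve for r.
Substitute v(n) = rⁿ and divide through by rⁿ⁻²: r² - 6r - 1 = 0
Discriminant: 6² + 4·1 = 40, not a perfect square, so by the quadratic formula r = (6 ± √40)/2.
General solution: v(n) = A·r₁ⁿ + B·r₂ⁿ where r₁,r₂ = (6 ± √40)/2

Characteristic: r² - 6r - 1 = 0, Roots: r = (6 ± √40)/2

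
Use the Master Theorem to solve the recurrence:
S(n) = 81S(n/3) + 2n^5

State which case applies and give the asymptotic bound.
Master Theorem template: S(n) = a·S(n/b) + f(n).
Here: a=81, b=3, f(n)=2n^5
Compute log_b(a) = log_3(81) = 4.
f(n) = 2n^5 = Ω(n^(4+ε)) with ε = 1, and the regularity condition holds (a·f(n/b) = (a/b^5)·f(n) with a/b^5 = 3^-1 < 1). Case 3: S(n) = Θ(f(n)) = Θ(n^5).

Case 3: S(n) = Θ(n^5)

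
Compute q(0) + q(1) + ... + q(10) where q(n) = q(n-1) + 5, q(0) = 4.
Computing the sequence terms: 4, 9, 14, 19, 24, 29, 34, 39, 44, 49, 54
Adding these values together:

319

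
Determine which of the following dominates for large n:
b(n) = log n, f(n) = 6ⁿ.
Comparing growth rates:
Growth-rate hierarchy: log n ≺ any polynomial ≺ any exponential cⁿ (c>1) ≺ n! ≺ nⁿ.
exponential base 6 dominates logarithmic asymptotically.

f(n) grows faster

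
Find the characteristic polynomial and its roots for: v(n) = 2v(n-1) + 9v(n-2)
Substitute v(n) = rⁿ and divide through by rⁿ⁻²: r² - 2r - 9 = 0
Discriminant: 2² + 4·9 = 40, not a perfect square, so by the quadratic formula r = (2 ± √40)/2.
General solution: v(n) = A·r₁ⁿ + B·r₂ⁿ where r₁,r₂ = (2 ± √40)/2

Characteristic: r² - 2r - 9 = 0, Roots: r = (2 ± √40)/2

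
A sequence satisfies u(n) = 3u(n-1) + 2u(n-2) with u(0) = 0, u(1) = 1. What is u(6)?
Computing the sequence terms:
0, 1, 3, 11, 39, 139, 495

495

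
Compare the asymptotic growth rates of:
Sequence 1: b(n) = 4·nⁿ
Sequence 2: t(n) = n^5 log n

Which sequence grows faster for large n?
Comparing growth rates:
Growth-rate hierarchy: log n ≺ any polynomial ≺ any exponential cⁿ (c>1) ≺ n! ≺ nⁿ.
super-exponential nⁿ dominates polynomial degree 5 (with log factor) asymptotically.

b(n) grows faster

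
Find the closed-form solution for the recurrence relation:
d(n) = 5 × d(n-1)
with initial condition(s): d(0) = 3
Recurrence: d(n) = 5 × d(n-1), initial: d(0) = 3.
Each term is 5 times the previous, so this is geometric with ratio 5. After n steps: d(n) = d(0)·5ⁿ = 3·5ⁿ.

d(n) = 3·5ⁿ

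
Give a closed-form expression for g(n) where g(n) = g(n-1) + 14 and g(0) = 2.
Recurrence: g(n) = g(n-1) + 14, initial: g(0) = 2.
Each step adds 14, so g(n) = g(0) + 14n = 14n + 2.

g(n) = 14n + 2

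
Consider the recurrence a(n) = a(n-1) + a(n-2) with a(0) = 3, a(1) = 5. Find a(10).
Computing the sequence terms:
3, 5, 8, 13, 21, 34, 55, 89, 144, 233, 377

377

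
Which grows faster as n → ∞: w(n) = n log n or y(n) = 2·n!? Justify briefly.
Comparing growth rates:
Growth-rate hierarchy: log n ≺ any polynomial ≺ any exponential cⁿ (c>1) ≺ n! ≺ nⁿ.
factorial dominates polynomial degree 1 (with log factor) asymptotically.

y(n) grows faster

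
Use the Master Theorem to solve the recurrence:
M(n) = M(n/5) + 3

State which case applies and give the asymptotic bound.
Master Theorem template: M(n) = a·M(n/b) + f(n).
Here: a=1, b=5, f(n)=3
Compute log_b(a) = log_5(1) = 0.
f(n) = 3 = Θ(1). Case 2: M(n) = Θ(log n).

Case 2: M(n) = Θ(log n)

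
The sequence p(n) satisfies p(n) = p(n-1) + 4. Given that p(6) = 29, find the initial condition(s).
p(6) = p(0) + 6·4, so p(0) = 29 - 24 = 5.

p(0) = 5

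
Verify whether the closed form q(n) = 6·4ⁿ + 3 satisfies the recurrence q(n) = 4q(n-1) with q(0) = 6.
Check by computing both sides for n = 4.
From the recurrence with q(0) = 6:
  q(0) = 6, q(1) = 24, q(2) = 96, q(3) = 384, q(4) = 1536
  so the recurrence gives q(4) = 1536.
From the proposed closed form q(n) = 6·4ⁿ + 3:
  q(4) = 1539.
The recurrence gives 1536 but the closed form gives 1539, so the closed form does not satisfy the recurrence.

No, the closed form is incorrect.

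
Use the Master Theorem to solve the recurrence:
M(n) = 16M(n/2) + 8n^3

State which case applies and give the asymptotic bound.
Master Theorem template: M(n) = a·M(n/b) + f(n).
Here: a=16, b=2, f(n)=8n^3
Compute log_b(a) = log_2(16) = 4.
f(n) = 8n^3 = O(n^(4-ε)) with ε = 1. Case 1: M(n) = Θ(n^log_b(a)) = Θ(n^4).

Case 1: M(n) = Θ(n^4)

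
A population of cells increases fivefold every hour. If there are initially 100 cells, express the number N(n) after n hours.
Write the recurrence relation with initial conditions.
Each hour multiplies the count by 5, so the count after n hours depends only on the count after n-1 hours: N(n) = 5 × N(n-1). The starting count gives N(0) = 100.
Unrolling n times gives the closed form N(n) = 100 × 5ⁿ.

N(n) = 5 × N(n-1), N(0) = 100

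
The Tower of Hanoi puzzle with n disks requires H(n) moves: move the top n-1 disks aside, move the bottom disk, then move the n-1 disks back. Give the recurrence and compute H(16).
Moving n disks = move the top n-1 disks aside (H(n-1) moves) + move the largest disk (1 move) + move the n-1 disks back on top (H(n-1) moves), so H(n) = 2H(n-1) + 1, with H(1) = 1 (a single disk takes one move).
First terms: 1, 3, 7, 15, 31, 63, … — each is one less than a power of 2. Indeed H(n) + 1 = 2(H(n-1) + 1) with H(1) + 1 = 2, so H(n) + 1 = 2ⁿ and H(n) = 2ⁿ - 1.
Hence H(16) = 2^16 - 1 = 65536 - 1 = 65535.

H(n) = 2H(n-1) + 1, H(1) = 1; H(16) = 65535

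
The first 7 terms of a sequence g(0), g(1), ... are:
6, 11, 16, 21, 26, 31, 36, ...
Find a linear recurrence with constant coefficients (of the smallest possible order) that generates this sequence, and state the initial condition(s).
Look for the lowest-order linear relation among consecutive terms.
Observation: consecutive differences are constant (= 5).
Check at n=2: 1·11 + 5 = 16. ✓

g(n) = g(n-1) + 5, g(0) = 6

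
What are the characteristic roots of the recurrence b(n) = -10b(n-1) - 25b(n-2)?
Substitute b(n) = rⁿ and divide through by rⁿ⁻²: r² + 10r + 25 = 0
Factor: (r + 5)² = 0, so r = -5 (double root).
General solution: b(n) = (A + Bn)·(-5)ⁿ

Characteristic: r² + 10r + 25 = 0, Roots: r = -5 (double root)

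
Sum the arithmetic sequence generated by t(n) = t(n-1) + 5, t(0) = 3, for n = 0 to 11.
Computing the sequence terms: 3, 8, 13, 18, 23, 28, 33, 38, 43, 48, 53, 58
Adding these values together:

366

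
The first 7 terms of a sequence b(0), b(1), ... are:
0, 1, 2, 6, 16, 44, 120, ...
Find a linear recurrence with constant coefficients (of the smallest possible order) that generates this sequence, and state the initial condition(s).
Look for the lowest-order linear relation among consecutive terms.
Observation: b(n) - 2·b(n-1) - (2)·b(n-2) = 0 holds for the shown terms, and no order-1 relation b(n) = α·b(n-1) + β fits.
Check at n=3: 2·2 + (2)·1 = 6. ✓

b(n) = 2b(n-1) + 2b(n-2), b(0) = 0, b(1) = 1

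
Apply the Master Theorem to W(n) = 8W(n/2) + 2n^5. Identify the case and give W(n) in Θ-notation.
Master Theorem template: W(n) = a·W(n/b) + f(n).
Here: a=8, b=2, f(n)=2n^5
Compute log_b(a) = log_2(8) = 3.
f(n) = 2n^5 = Ω(n^(3+ε)) with ε = 2, and the regularity condition holds (a·f(n/b) = (a/b^5)·f(n) with a/b^5 = 2^-2 < 1). Case 3: W(n) = Θ(f(n)) = Θ(n^5).

Case 3: W(n) = Θ(n^5)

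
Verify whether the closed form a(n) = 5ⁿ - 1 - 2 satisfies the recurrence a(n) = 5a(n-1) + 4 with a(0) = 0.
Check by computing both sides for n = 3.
From the recurrence with a(0) = 0:
  a(0) = 0, a(1) = 4, a(2) = 24, a(3) = 124
  so the recurrence gives a(3) = 124.
From the proposed closed form a(n) = 5ⁿ - 1 - 2:
  a(3) = 122.
The recurrence gives 124 but the closed form gives 122, so the closed form does not satisfy the recurrence.

No, the closed form is incorrect.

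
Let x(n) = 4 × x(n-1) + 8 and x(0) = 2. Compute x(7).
Computing step by step:
x(0) = 2
x(1) = 4 × 2 + 8 = 16
x(2) = 4 × 16 + 8 = 72
x(3) = 4 × 72 + 8 = 296
x(4) = 4 × 296 + 8 = 1192
x(5) = 4 × 1192 + 8 = 4776
x(6) = 4 × 4776 + 8 = 19112
x(7) = 4 × 19112 + 8 = 76456

76456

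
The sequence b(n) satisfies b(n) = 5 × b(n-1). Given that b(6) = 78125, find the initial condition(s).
In general b(n) = 5ⁿ · b(0). At n = 6: b(0) = b(6) / 5^6 = 78125 / 15625 = 5.

b(0) = 5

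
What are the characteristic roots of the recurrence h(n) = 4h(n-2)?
Substitute h(n) = rⁿ and divide through by rⁿ⁻²: r² - 4 = 0
Factor: (r + 2)(r - 2) = 0, so r = -2, 2.
General solution: h(n) = A·(-2)ⁿ + B·2ⁿ

Characteristic: r² - 4 = 0, Roots: r = -2, 2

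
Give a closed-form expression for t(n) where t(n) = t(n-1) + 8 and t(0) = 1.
Recurrence: t(n) = t(n-1) + 8, initial: t(0) = 1.
Each step adds 8, so t(n) = t(0) + 8n = 8n + 1.

t(n) = 8n + 1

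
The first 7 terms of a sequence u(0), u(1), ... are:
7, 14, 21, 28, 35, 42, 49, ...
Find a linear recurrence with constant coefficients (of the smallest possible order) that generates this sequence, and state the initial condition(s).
Look for the lowest-order linear relation among consecutive terms.
Observation: consecutive differences are constant (= 7).
Check at n=2: 1·14 + 7 = 21. ✓

u(n) = u(n-1) + 7, u(0) = 7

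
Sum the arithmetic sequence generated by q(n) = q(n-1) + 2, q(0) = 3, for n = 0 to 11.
Computing the sequence terms: 3, 5, 7, 9, 11, 13, 15, 17, 19, 21, 23, 25
Adding these values together:

168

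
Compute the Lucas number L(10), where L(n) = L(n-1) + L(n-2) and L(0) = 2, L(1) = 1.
Computing the sequence terms:
2, 1, 3, 4, 7, 11, 18, 29, 47, 76, 123

123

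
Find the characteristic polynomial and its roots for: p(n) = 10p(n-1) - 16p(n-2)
Substitute p(n) = rⁿ and divide through by rⁿ⁻²: r² - 10r + 16 = 0
Factor: (r - 8)(r - 2) = 0, so r = 8, 2.
General solution: p(n) = A·8ⁿ + B·2ⁿ

Characteristic: r² - 10r + 16 = 0, Roots: r = 8, 2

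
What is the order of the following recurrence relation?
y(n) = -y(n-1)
The order is the largest lag k for which y(n-k) appears. Here the deepest term is y(n-1), so the order is 1.

Order 1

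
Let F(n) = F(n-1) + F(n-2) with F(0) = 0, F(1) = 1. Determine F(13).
Computing the sequence terms:
0, 1, 1, 2, 3, 5, 8, 13, 21, 34, 55, 89, 144, 233

233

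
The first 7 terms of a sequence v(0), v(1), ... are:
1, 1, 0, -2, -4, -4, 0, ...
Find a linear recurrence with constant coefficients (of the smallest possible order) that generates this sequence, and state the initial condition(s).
Look for the lowest-order linear relation among consecutive terms.
Observation: v(n) - 2·v(n-1) - (-2)·v(n-2) = 0 holds for the shown terms, and no order-1 relation v(n) = α·v(n-1) + β fits.
Check at n=3: 2·0 + (-2)·1 = -2. ✓

v(n) = 2v(n-1) - 2v(n-2), v(0) = 1, v(1) = 1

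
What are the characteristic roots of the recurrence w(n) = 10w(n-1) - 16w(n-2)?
Substitute w(n) = rⁿ and divide through by rⁿ⁻²: r² - 10r + 16 = 0
Factor: (r - 2)(r - 8) = 0, so r = 2, 8.
General solution: w(n) = A·2ⁿ + B·8ⁿ

Characteristic: r² - 10r + 16 = 0, Roots: r = 2, 8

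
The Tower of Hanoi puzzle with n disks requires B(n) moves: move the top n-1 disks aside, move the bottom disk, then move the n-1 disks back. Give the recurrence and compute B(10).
Moving n disks = move the top n-1 disks aside (B(n-1) moves) + move the largest disk (1 move) + move the n-1 disks back on top (B(n-1) moves), so B(n) = 2B(n-1) + 1, with B(1) = 1 (a single disk takes one move).
First terms: 1, 3, 7, 15, 31, 63, … — each is one less than a power of 2. Indeed B(n) + 1 = 2(B(n-1) + 1) with B(1) + 1 = 2, so B(n) + 1 = 2ⁿ and B(n) = 2ⁿ - 1.
Hence B(10) = 2^10 - 1 = 1024 - 1 = 1023.

B(n) = 2B(n-1) + 1, B(1) = 1; B(10) = 1023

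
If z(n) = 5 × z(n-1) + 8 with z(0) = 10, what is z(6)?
Computing step by step:
z(0) = 10
z(1) = 5 × 10 + 8 = 58
z(2) = 5 × 58 + 8 = 298
z(3) = 5 × 298 + 8 = 1498
z(4) = 5 × 1498 + 8 = 7498
z(5) = 5 × 7498 + 8 = 37498
z(6) = 5 × 37498 + 8 = 187498

187498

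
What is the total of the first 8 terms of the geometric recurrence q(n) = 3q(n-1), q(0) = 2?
Computing the sequence terms: 2, 6, 18, 54, 162, 486, 1458, 4374
Adding these values together:

6560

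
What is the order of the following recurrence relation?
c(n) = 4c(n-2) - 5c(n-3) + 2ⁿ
The order is the largest lag k for which c(n-k) appears. Here the deepest term is c(n-3) (the 2ⁿ term is non-homogeneous and does not affect the order), so the order is 3.

Order 3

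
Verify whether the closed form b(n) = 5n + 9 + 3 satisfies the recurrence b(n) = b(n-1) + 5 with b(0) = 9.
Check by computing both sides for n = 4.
From the recurrence with b(0) = 9:
  b(0) = 9, b(1) = 14, b(2) = 19, b(3) = 24, b(4) = 29
  so the recurrence gives b(4) = 29.
From the proposed closed form b(n) = 5n + 9 + 3:
  b(4) = 32.
The recurrence gives 29 but the closed form gives 32, so the closed form does not satisfy the recurrence.

No, the closed form is incorrect.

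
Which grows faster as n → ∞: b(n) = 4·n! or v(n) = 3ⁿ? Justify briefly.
Comparing growth rates:
Growth-rate hierarchy: log n ≺ any polynomial ≺ any exponential cⁿ (c>1) ≺ n! ≺ nⁿ.
factorial dominates exponential base 3 asymptotically.

b(n) grows faster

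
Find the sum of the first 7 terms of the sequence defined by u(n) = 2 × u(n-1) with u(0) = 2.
Computing the sequence terms: 2, 4, 8, 16, 32, 64, 128
Adding these values together:

254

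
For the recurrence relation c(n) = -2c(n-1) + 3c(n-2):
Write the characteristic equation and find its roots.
Substitute c(n) = rⁿ and divide through by rⁿ⁻²: r² + 2r - 3 = 0
Factor: (r + 3)(r - 1) = 0, so r = -3, 1.
General solution: c(n) = A·(-3)ⁿ + B·1ⁿ

Characteristic: r² + 2r - 3 = 0, Roots: r = -3, 1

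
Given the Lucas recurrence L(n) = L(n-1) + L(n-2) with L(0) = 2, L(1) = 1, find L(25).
Computing the sequence terms:
2, 1, 3, 4, 7, 11, 18, 29, 47, 76, 123, 199, 322, 521, 843, 1364, 2207, 3571, 5778, 9349, 15127, 24476, 39603, 64079, 103682, 167761

167761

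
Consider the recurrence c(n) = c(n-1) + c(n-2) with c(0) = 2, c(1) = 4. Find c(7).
Computing the sequence terms:
2, 4, 6, 10, 16, 26, 42, 68

68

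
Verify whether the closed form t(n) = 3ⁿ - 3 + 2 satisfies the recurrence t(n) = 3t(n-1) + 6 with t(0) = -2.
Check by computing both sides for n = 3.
From the recurrence with t(0) = -2:
  t(0) = -2, t(1) = 0, t(2) = 6, t(3) = 24
  so the recurrence gives t(3) = 24.
From the proposed closed form t(n) = 3ⁿ - 3 + 2:
  t(3) = 26.
The recurrence gives 24 but the closed form gives 26, so the closed form does not satisfy the recurrence.

No, the closed form is incorrect.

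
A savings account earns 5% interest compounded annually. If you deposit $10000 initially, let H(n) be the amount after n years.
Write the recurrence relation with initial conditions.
Each year the balance grows by 5%, i.e. is multiplied by 1 + 5/100 = 1.05, so H(n) = 1.05 × H(n-1). The initial deposit gives H(0) = 10000.
Unrolling gives the closed form H(n) = 10000 × (1.05)ⁿ.

H(n) = 1.05 × H(n-1), H(0) = 10000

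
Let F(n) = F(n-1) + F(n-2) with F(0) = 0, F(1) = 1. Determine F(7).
Computing the sequence terms:
0, 1, 1, 2, 3, 5, 8, 13

13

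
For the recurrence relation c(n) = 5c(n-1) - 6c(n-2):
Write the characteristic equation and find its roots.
Substitute c(n) = rⁿ and divide through by rⁿ⁻²: r² - 5r + 6 = 0
Factor: (r - 2)(r - 3) = 0, so r = 2, 3.
General solution: c(n) = A·2ⁿ + B·3ⁿ

Characteristic: r² - 5r + 6 = 0, Roots: r = 2, 3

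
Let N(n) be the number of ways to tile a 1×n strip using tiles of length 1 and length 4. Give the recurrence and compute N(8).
Condition on the last tile: it has length 1 (leaving a 1×(n-1) strip) or length 4 (leaving a 1×(n-4) strip), so N(n) = N(n-1) + N(n-4) (order-4 linear recurrence).
For 0 ≤ i < 4 only unit tiles fit, so N(i) = 1.
Iterating the recurrence: N(4) = 2, N(5) = 3, N(6) = 4, N(7) = 5, N(8) = 7.

N(n) = N(n-1) + N(n-4), with N(i) = 1 for 0 ≤ i < 4; N(8) = 7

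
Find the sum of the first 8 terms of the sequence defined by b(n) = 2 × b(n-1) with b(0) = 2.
Computing the sequence terms: 2, 4, 8, 16, 32, 64, 128, 256
Adding these values together:

510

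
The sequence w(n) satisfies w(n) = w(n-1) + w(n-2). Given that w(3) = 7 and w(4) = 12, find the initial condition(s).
Work backwards using w(k) = w(k+2) - w(k+1):
w(2) = w(4) - w(3) = 12 - 7 = 5
w(1) = w(3) - w(2) = 7 - 5 = 2
w(0) = w(2) - w(1) = 5 - 2 = 3

w(0) = 3, w(1) = 2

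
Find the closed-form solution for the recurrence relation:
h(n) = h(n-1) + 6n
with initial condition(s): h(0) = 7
Recurrence: h(n) = h(n-1) + 6n, initial: h(0) = 7.
Telescoping: h(n) = h(0) + 6·Σᵢ₌₁ⁿ i = 7 + 6·n(n+1)/2.

h(n) = 6·n(n+1)/2 + 7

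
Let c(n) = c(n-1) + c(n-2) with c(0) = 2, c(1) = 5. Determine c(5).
Computing the sequence terms:
2, 5, 7, 12, 19, 31

31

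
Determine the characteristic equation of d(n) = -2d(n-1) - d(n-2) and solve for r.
Substitute d(n) = rⁿ and divide through by rⁿ⁻²: r² + 2r + 1 = 0
Factor: (r + 1)² = 0, so r = -1 (double root).
General solution: d(n) = (A + Bn)·(-1)ⁿ

Characteristic: r² + 2r + 1 = 0, Roots: r = -1 (double root)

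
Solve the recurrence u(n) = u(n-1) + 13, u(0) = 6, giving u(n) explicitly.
Recurrence: u(n) = u(n-1) + 13, initial: u(0) = 6.
Each step adds 13, so u(n) = u(0) + 13n = 13n + 6.

u(n) = 13n + 6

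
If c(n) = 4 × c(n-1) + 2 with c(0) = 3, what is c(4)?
Computing step by step:
c(0) = 3
c(1) = 4 × 3 + 2 = 14
c(2) = 4 × 14 + 2 = 58
c(3) = 4 × 58 + 2 = 234
c(4) = 4 × 234 + 2 = 938

938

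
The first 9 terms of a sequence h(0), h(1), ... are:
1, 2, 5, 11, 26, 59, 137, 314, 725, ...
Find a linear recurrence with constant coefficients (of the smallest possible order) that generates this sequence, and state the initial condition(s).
Look for the lowest-order linear relation among consecutive terms.
Observation: h(n) - 1·h(n-1) - (3)·h(n-2) = 0 holds for the shown terms, and no order-1 relation h(n) = α·h(n-1) + β fits.
Check at n=3: 1·5 + (3)·2 = 11. ✓

h(n) = h(n-1) + 3h(n-2), h(0) = 1, h(1) = 2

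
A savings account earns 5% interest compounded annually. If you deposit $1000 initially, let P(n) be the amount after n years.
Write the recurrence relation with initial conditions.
Each year the balance grows by 5%, i.e. is multiplied by 1 + 5/100 = 1.05, so P(n) = 1.05 × P(n-1). The initial deposit gives P(0) = 1000.
Unrolling gives the closed form P(n) = 1000 × (1.05)ⁿ.

P(n) = 1.05 × P(n-1), P(0) = 1000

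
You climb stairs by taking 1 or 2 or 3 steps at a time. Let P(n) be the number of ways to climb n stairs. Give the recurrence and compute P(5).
Condition on the size of the last step (1 to 3): before it there were n-1, …, n-3 stairs climbed, and these cases are disjoint, so P(n) = P(n-1) + P(n-2) + P(n-3) (order-3 linear recurrence).
Initial conditions by direct count (compositions of i into parts ≤ 3): P(1) = 1; P(2) = 2; P(3) = 4.
Iterating the recurrence: P(4) = 7, P(5) = 13.

P(n) = P(n-1) + P(n-2) + P(n-3), P(1) = 1, P(2) = 2, P(3) = 4; P(5) = 13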